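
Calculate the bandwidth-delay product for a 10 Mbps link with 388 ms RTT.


BDP = bandwidth * RTT
= 10 Mbps * 388 ms
= 10 * 1e6 * 388 / 1000 bits
= 3880000 bits
= 485000 bytes
= 473.6328 KB
BDP = 3880000 bits (485000 bytes)


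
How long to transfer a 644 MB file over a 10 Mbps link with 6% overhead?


Effective throughput = 10 * (1 - 6/100) = 9.4 Mbps
File size in Mb = 644 * 8 = 5152 Mb
Time = 5152 / 9.4
Time = 548.0851 seconds


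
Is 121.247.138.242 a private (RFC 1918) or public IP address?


RFC 1918 private ranges:
  10.0.0.0/8 (10.0.0.0 - 10.255.255.255)
  172.16.0.0/12 (172.16.0.0 - 172.31.255.255)
  192.168.0.0/16 (192.168.0.0 - 192.168.255.255)
Public (not in any RFC 1918 range)


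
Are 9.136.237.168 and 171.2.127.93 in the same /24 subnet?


Mask: 255.255.255.0
9.136.237.168 AND mask = 9.136.237.0
171.2.127.93 AND mask = 171.2.127.0
No, different subnets (9.136.237.0 vs 171.2.127.0)


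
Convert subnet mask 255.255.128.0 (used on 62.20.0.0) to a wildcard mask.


Subnet mask: 255.255.128.0
Wildcard = 255.255.255.255 - subnet mask
255 - 255 = 0
255 - 255 = 0
255 - 128 = 127
255 - 0 = 255
Wildcard: 0.0.127.255


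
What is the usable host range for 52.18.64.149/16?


Network: 52.18.0.0
Broadcast: 52.18.255.255
First usable = network + 1
Last usable = broadcast - 1
Range: 52.18.0.1 to 52.18.255.254


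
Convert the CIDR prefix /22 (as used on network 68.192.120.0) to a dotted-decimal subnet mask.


/22 means 22 network bits, 10 host bits
Binary: 11111111111111111111110000000000
Mask: 255.255.252.0


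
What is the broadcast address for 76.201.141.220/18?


Network: 76.201.128.0/18
Host bits = 14
Set all host bits to 1:
Broadcast: 76.201.191.255


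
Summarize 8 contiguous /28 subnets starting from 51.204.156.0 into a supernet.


Original prefix: /28
Number of subnets: 8 = 2^3
New prefix = 28 - 3 = 25
Supernet: 51.204.156.0/25


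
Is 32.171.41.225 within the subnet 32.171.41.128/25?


Subnet network: 32.171.41.128
Test IP AND mask: 32.171.41.128
Yes, 32.171.41.225 is in 32.171.41.128/25


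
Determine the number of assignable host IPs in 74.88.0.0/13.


Host bits = 32 - 13 = 19
Total addresses = 2^19 = 524288
Usable = total - 2 (network and broadcast)
Usable hosts: 524286


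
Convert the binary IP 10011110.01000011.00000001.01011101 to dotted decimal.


10011110 = 158
01000011 = 67
00000001 = 1
01011101 = 93
IP: 158.67.1.93


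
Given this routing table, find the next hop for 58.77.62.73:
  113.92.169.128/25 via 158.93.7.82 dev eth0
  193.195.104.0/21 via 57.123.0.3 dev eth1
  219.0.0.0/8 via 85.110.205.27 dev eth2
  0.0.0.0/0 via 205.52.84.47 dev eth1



Longest prefix match for 58.77.62.73:
  /25 113.92.169.128: no
  /21 193.195.104.0: no
  /8 219.0.0.0: no
  /0 0.0.0.0: MATCH
Selected: next-hop 205.52.84.47 via eth1 (matched /0)


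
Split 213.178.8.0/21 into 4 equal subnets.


New prefix = 21 + 2 = 23
Each subnet has 512 addresses
  213.178.8.0/23
  213.178.10.0/23
  213.178.12.0/23
  213.178.14.0/23
Subnets: 213.178.8.0/23, 213.178.10.0/23, 213.178.12.0/23, 213.178.14.0/23


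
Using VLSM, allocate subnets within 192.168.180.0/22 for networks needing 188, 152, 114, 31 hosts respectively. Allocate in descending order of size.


188 hosts -> /24 (254 usable): 192.168.180.0/24
152 hosts -> /24 (254 usable): 192.168.181.0/24
114 hosts -> /25 (126 usable): 192.168.182.0/25
31 hosts -> /26 (62 usable): 192.168.182.128/26
Allocation: 192.168.180.0/24 (188 hosts, 254 usable); 192.168.181.0/24 (152 hosts, 254 usable); 192.168.182.0/25 (114 hosts, 126 usable); 192.168.182.128/26 (31 hosts, 62 usable)


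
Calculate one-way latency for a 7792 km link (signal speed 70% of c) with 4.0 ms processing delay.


Speed = 0.7 * 3e5 km/s = 210000 km/s
Propagation delay = 7792 / 210000 = 0.0371 s = 37.1048 ms
Processing delay = 4.0 ms
Total one-way latency = 41.1048 ms


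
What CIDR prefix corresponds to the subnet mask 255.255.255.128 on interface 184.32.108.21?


Binary: 11111111.11111111.11111111.10000000
Count leading 1s
Prefix: /25


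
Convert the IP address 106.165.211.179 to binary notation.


106 = 01101010
165 = 10100101
211 = 11010011
179 = 10110011
Binary: 01101010.10100101.11010011.10110011


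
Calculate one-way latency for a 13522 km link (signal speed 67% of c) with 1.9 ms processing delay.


Speed = 0.67 * 3e5 km/s = 201000 km/s
Propagation delay = 13522 / 201000 = 0.0673 s = 67.2736 ms
Processing delay = 1.9 ms
Total one-way latency = 69.1736 ms


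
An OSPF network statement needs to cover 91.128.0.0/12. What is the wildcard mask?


Subnet mask: 255.240.0.0
Wildcard = 255.255.255.255 - subnet mask
255 - 255 = 0
255 - 240 = 15
255 - 0 = 255
255 - 0 = 255
Wildcard: 0.15.255.255


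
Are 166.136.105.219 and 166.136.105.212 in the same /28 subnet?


Mask: 255.255.255.240
166.136.105.219 AND mask = 166.136.105.208
166.136.105.212 AND mask = 166.136.105.208
Yes, same subnet (166.136.105.208)


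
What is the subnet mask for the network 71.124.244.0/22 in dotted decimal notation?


/22 means 22 network bits, 10 host bits
Binary: 11111111111111111111110000000000
Mask: 255.255.252.0


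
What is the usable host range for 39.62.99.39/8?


Network: 39.0.0.0
Broadcast: 39.255.255.255
First usable = network + 1
Last usable = broadcast - 1
Range: 39.0.0.1 to 39.255.255.254


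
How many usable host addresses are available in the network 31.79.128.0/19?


Host bits = 32 - 19 = 13
Total addresses = 2^13 = 8192
Usable = total - 2 (network and broadcast)
Usable hosts: 8190


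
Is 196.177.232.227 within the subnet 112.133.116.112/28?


Subnet network: 112.133.116.112
Test IP AND mask: 196.177.232.224
No, 196.177.232.227 is not in 112.133.116.112/28


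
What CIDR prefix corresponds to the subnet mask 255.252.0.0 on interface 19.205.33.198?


Binary: 11111111.11111100.00000000.00000000
Count leading 1s
Prefix: /14


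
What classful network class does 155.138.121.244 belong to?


First octet: 155
Binary: 10011011
10xxxxxx -> Class B (128-191)
Class B, default mask 255.255.0.0 (/16)


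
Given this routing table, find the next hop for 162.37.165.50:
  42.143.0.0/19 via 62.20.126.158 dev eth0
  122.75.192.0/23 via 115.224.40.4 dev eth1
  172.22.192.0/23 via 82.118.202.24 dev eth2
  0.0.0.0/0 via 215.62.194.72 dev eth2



Longest prefix match for 162.37.165.50:
  /19 42.143.0.0: no
  /23 122.75.192.0: no
  /23 172.22.192.0: no
  /0 0.0.0.0: MATCH
Selected: next-hop 215.62.194.72 via eth2 (matched /0)


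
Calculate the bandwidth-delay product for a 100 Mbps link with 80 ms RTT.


BDP = bandwidth * RTT
= 100 Mbps * 80 ms
= 100 * 1e6 * 80 / 1000 bits
= 8000000 bits
= 1000000 bytes
= 976.5625 KB
BDP = 8000000 bits (1000000 bytes)


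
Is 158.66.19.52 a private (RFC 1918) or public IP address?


RFC 1918 private ranges:
  10.0.0.0/8 (10.0.0.0 - 10.255.255.255)
  172.16.0.0/12 (172.16.0.0 - 172.31.255.255)
  192.168.0.0/16 (192.168.0.0 - 192.168.255.255)
Public (not in any RFC 1918 range)


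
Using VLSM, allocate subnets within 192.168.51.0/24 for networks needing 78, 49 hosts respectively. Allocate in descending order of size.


78 hosts -> /25 (126 usable): 192.168.51.0/25
49 hosts -> /26 (62 usable): 192.168.51.128/26
Allocation: 192.168.51.0/25 (78 hosts, 126 usable); 192.168.51.128/26 (49 hosts, 62 usable)


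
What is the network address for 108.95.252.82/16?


IP:   01101100.01011111.11111100.01010010
Mask: 11111111.11111111.00000000.00000000
AND operation:
Net:  01101100.01011111.00000000.00000000
Network: 108.95.0.0/16


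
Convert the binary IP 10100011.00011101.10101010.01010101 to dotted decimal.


10100011 = 163
00011101 = 29
10101010 = 170
01010101 = 85
IP: 163.29.170.85


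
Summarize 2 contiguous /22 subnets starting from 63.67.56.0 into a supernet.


Original prefix: /22
Number of subnets: 2 = 2^1
New prefix = 22 - 1 = 21
Supernet: 63.67.56.0/21


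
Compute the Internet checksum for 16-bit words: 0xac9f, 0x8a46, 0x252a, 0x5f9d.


Sum all words (with carry folding):
+ 0xac9f = 0xac9f
+ 0x8a46 = 0x36e6
+ 0x252a = 0x5c10
+ 0x5f9d = 0xbbad
One's complement: ~0xbbad
Checksum = 0x4452


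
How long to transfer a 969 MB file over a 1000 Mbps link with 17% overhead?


Effective throughput = 1000 * (1 - 17/100) = 830 Mbps
File size in Mb = 969 * 8 = 7752 Mb
Time = 7752 / 830
Time = 9.3398 seconds


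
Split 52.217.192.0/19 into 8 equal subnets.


New prefix = 19 + 3 = 22
Each subnet has 1024 addresses
  52.217.192.0/22
  52.217.196.0/22
  52.217.200.0/22
  52.217.204.0/22
  52.217.208.0/22
  52.217.212.0/22
  52.217.216.0/22
  52.217.220.0/22
Subnets: 52.217.192.0/22, 52.217.196.0/22, 52.217.200.0/22, 52.217.204.0/22, 52.217.208.0/22, 52.217.212.0/22, 52.217.216.0/22, 52.217.220.0/22


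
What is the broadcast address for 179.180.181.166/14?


Network: 179.180.0.0/14
Host bits = 18
Set all host bits to 1:
Broadcast: 179.183.255.255


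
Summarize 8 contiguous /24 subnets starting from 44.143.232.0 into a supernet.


Original prefix: /24
Number of subnets: 8 = 2^3
New prefix = 24 - 3 = 21
Supernet: 44.143.232.0/21


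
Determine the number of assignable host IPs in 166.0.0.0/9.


Host bits = 32 - 9 = 23
Total addresses = 2^23 = 8388608
Usable = total - 2 (network and broadcast)
Usable hosts: 8388606


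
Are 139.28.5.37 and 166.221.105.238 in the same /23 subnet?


Mask: 255.255.254.0
139.28.5.37 AND mask = 139.28.4.0
166.221.105.238 AND mask = 166.221.104.0
No, different subnets (139.28.4.0 vs 166.221.104.0)


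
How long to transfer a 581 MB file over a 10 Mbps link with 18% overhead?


Effective throughput = 10 * (1 - 18/100) = 8.2 Mbps
File size in Mb = 581 * 8 = 4648 Mb
Time = 4648 / 8.2
Time = 566.8293 seconds


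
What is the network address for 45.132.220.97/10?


IP:   00101101.10000100.11011100.01100001
Mask: 11111111.11000000.00000000.00000000
AND operation:
Net:  00101101.10000000.00000000.00000000
Network: 45.128.0.0/10


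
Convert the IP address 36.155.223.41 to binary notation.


36 = 00100100
155 = 10011011
223 = 11011111
41 = 00101001
Binary: 00100100.10011011.11011111.00101001


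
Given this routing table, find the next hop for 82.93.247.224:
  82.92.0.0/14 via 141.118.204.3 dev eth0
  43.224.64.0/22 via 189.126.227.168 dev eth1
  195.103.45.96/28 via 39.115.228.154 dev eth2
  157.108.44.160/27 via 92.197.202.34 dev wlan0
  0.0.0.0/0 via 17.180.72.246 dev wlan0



Longest prefix match for 82.93.247.224:
  /14 82.92.0.0: MATCH
  /22 43.224.64.0: no
  /28 195.103.45.96: no
  /27 157.108.44.160: no
  /0 0.0.0.0: MATCH
Selected: next-hop 141.118.204.3 via eth0 (matched /14)


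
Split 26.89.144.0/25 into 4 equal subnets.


New prefix = 25 + 2 = 27
Each subnet has 32 addresses
  26.89.144.0/27
  26.89.144.32/27
  26.89.144.64/27
  26.89.144.96/27
Subnets: 26.89.144.0/27, 26.89.144.32/27, 26.89.144.64/27, 26.89.144.96/27


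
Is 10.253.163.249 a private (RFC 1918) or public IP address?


RFC 1918 private ranges:
  10.0.0.0/8 (10.0.0.0 - 10.255.255.255)
  172.16.0.0/12 (172.16.0.0 - 172.31.255.255)
  192.168.0.0/16 (192.168.0.0 - 192.168.255.255)
Private (in 10.0.0.0/8)


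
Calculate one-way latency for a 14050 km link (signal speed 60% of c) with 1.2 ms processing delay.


Speed = 0.6 * 3e5 km/s = 180000 km/s
Propagation delay = 14050 / 180000 = 0.0781 s = 78.0556 ms
Processing delay = 1.2 ms
Total one-way latency = 79.2556 ms


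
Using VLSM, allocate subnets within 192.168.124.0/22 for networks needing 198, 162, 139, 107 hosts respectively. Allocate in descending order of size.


198 hosts -> /24 (254 usable): 192.168.124.0/24
162 hosts -> /24 (254 usable): 192.168.125.0/24
139 hosts -> /24 (254 usable): 192.168.126.0/24
107 hosts -> /25 (126 usable): 192.168.127.0/25
Allocation: 192.168.124.0/24 (198 hosts, 254 usable); 192.168.125.0/24 (162 hosts, 254 usable); 192.168.126.0/24 (139 hosts, 254 usable); 192.168.127.0/25 (107 hosts, 126 usable)


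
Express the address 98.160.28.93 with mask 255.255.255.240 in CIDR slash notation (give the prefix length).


Binary: 11111111.11111111.11111111.11110000
Count leading 1s
Prefix: /28


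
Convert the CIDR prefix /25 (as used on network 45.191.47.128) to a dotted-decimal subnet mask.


/25 means 25 network bits, 7 host bits
Binary: 11111111111111111111111110000000
Mask: 255.255.255.128


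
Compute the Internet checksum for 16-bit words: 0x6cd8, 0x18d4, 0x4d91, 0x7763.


Sum all words (with carry folding):
+ 0x6cd8 = 0x6cd8
+ 0x18d4 = 0x85ac
+ 0x4d91 = 0xd33d
+ 0x7763 = 0x4aa1
One's complement: ~0x4aa1
Checksum = 0xb55e


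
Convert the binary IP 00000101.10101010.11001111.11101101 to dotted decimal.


00000101 = 5
10101010 = 170
11001111 = 207
11101101 = 237
IP: 5.170.207.237


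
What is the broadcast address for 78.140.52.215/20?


Network: 78.140.48.0/20
Host bits = 12
Set all host bits to 1:
Broadcast: 78.140.63.255


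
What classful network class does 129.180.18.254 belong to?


First octet: 129
Binary: 10000001
10xxxxxx -> Class B (128-191)
Class B, default mask 255.255.0.0 (/16)


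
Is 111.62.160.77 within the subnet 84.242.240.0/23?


Subnet network: 84.242.240.0
Test IP AND mask: 111.62.160.0
No, 111.62.160.77 is not in 84.242.240.0/23


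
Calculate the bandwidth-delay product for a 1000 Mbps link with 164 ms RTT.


BDP = bandwidth * RTT
= 1000 Mbps * 164 ms
= 1000 * 1e6 * 164 / 1000 bits
= 164000000 bits
= 20500000 bytes
= 20019.5312 KB
BDP = 164000000 bits (20500000 bytes)


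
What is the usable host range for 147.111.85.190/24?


Network: 147.111.85.0
Broadcast: 147.111.85.255
First usable = network + 1
Last usable = broadcast - 1
Range: 147.111.85.1 to 147.111.85.254


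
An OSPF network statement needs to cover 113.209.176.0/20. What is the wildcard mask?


Subnet mask: 255.255.240.0
Wildcard = 255.255.255.255 - subnet mask
255 - 255 = 0
255 - 255 = 0
255 - 240 = 15
255 - 0 = 255
Wildcard: 0.0.15.255


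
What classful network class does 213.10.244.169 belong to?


First octet: 213
Binary: 11010101
110xxxxx -> Class C (192-223)
Class C, default mask 255.255.255.0 (/24)


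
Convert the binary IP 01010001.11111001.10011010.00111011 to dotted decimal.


01010001 = 81
11111001 = 249
10011010 = 154
00111011 = 59
IP: 81.249.154.59


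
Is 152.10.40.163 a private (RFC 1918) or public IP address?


RFC 1918 private ranges:
  10.0.0.0/8 (10.0.0.0 - 10.255.255.255)
  172.16.0.0/12 (172.16.0.0 - 172.31.255.255)
  192.168.0.0/16 (192.168.0.0 - 192.168.255.255)
Public (not in any RFC 1918 range)


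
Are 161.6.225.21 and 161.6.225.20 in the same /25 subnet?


Mask: 255.255.255.128
161.6.225.21 AND mask = 161.6.225.0
161.6.225.20 AND mask = 161.6.225.0
Yes, same subnet (161.6.225.0)


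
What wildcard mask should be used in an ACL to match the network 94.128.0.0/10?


Subnet mask: 255.192.0.0
Wildcard = 255.255.255.255 - subnet mask
255 - 255 = 0
255 - 192 = 63
255 - 0 = 255
255 - 0 = 255
Wildcard: 0.63.255.255


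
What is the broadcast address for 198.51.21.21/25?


Network: 198.51.21.0/25
Host bits = 7
Set all host bits to 1:
Broadcast: 198.51.21.127


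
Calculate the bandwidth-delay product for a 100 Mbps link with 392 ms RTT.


BDP = bandwidth * RTT
= 100 Mbps * 392 ms
= 100 * 1e6 * 392 / 1000 bits
= 39200000 bits
= 4900000 bytes
= 4785.1562 KB
BDP = 39200000 bits (4900000 bytes)


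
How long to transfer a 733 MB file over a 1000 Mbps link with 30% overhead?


Effective throughput = 1000 * (1 - 30/100) = 700 Mbps
File size in Mb = 733 * 8 = 5864 Mb
Time = 5864 / 700
Time = 8.3771 seconds


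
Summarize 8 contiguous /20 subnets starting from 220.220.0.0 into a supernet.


Original prefix: /20
Number of subnets: 8 = 2^3
New prefix = 20 - 3 = 17
Supernet: 220.220.0.0/17


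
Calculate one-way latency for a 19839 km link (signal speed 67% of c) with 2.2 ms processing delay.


Speed = 0.67 * 3e5 km/s = 201000 km/s
Propagation delay = 19839 / 201000 = 0.0987 s = 98.7015 ms
Processing delay = 2.2 ms
Total one-way latency = 100.9015 ms


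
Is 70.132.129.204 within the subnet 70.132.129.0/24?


Subnet network: 70.132.129.0
Test IP AND mask: 70.132.129.0
Yes, 70.132.129.204 is in 70.132.129.0/24


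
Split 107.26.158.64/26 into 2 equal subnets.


New prefix = 26 + 1 = 27
Each subnet has 32 addresses
  107.26.158.64/27
  107.26.158.96/27
Subnets: 107.26.158.64/27, 107.26.158.96/27


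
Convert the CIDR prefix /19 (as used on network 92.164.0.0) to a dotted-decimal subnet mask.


/19 means 19 network bits, 13 host bits
Binary: 11111111111111111110000000000000
Mask: 255.255.224.0


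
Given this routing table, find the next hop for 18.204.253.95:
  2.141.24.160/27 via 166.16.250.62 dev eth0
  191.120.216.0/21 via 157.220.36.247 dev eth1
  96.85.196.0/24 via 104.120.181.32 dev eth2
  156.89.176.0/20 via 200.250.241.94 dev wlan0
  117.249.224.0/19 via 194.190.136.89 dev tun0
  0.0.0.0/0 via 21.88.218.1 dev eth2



Longest prefix match for 18.204.253.95:
  /27 2.141.24.160: no
  /21 191.120.216.0: no
  /24 96.85.196.0: no
  /20 156.89.176.0: no
  /19 117.249.224.0: no
  /0 0.0.0.0: MATCH
Selected: next-hop 21.88.218.1 via eth2 (matched /0)


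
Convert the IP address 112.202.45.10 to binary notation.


112 = 01110000
202 = 11001010
45 = 00101101
10 = 00001010
Binary: 01110000.11001010.00101101.00001010


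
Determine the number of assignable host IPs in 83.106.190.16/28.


Host bits = 32 - 28 = 4
Total addresses = 2^4 = 16
Usable = total - 2 (network and broadcast)
Usable hosts: 14


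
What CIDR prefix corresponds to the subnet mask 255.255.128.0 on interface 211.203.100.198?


Binary: 11111111.11111111.10000000.00000000
Count leading 1s
Prefix: /17


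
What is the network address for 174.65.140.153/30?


IP:   10101110.01000001.10001100.10011001
Mask: 11111111.11111111.11111111.11111100
AND operation:
Net:  10101110.01000001.10001100.10011000
Network: 174.65.140.152/30


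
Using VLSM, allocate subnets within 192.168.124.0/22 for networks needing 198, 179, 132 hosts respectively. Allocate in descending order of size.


198 hosts -> /24 (254 usable): 192.168.124.0/24
179 hosts -> /24 (254 usable): 192.168.125.0/24
132 hosts -> /24 (254 usable): 192.168.126.0/24
Allocation: 192.168.124.0/24 (198 hosts, 254 usable); 192.168.125.0/24 (179 hosts, 254 usable); 192.168.126.0/24 (132 hosts, 254 usable)


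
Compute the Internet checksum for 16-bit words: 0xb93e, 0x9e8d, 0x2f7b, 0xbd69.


Sum all words (with carry folding):
+ 0xb93e = 0xb93e
+ 0x9e8d = 0x57cc
+ 0x2f7b = 0x8747
+ 0xbd69 = 0x44b1
One's complement: ~0x44b1
Checksum = 0xbb4e


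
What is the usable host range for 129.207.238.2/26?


Network: 129.207.238.0
Broadcast: 129.207.238.63
First usable = network + 1
Last usable = broadcast - 1
Range: 129.207.238.1 to 129.207.238.62


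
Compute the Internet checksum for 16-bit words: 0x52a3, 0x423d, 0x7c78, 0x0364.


Sum all words (with carry folding):
+ 0x52a3 = 0x52a3
+ 0x423d = 0x94e0
+ 0x7c78 = 0x1159
+ 0x0364 = 0x14bd
One's complement: ~0x14bd
Checksum = 0xeb42


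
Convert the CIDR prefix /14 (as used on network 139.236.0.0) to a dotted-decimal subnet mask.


/14 means 14 network bits, 18 host bits
Binary: 11111111111111000000000000000000
Mask: 255.252.0.0


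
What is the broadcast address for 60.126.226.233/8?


Network: 60.0.0.0/8
Host bits = 24
Set all host bits to 1:
Broadcast: 60.255.255.255


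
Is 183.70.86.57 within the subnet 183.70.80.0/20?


Subnet network: 183.70.80.0
Test IP AND mask: 183.70.80.0
Yes, 183.70.86.57 is in 183.70.80.0/20


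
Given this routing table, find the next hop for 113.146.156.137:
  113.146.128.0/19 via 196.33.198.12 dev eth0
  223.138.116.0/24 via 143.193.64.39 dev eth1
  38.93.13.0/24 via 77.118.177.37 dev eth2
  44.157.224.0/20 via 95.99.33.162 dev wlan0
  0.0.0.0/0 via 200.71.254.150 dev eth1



Longest prefix match for 113.146.156.137:
  /19 113.146.128.0: MATCH
  /24 223.138.116.0: no
  /24 38.93.13.0: no
  /20 44.157.224.0: no
  /0 0.0.0.0: MATCH
Selected: next-hop 196.33.198.12 via eth0 (matched /19)


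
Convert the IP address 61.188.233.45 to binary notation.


61 = 00111101
188 = 10111100
233 = 11101001
45 = 00101101
Binary: 00111101.10111100.11101001.00101101


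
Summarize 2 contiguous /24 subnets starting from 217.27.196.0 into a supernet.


Original prefix: /24
Number of subnets: 2 = 2^1
New prefix = 24 - 1 = 23
Supernet: 217.27.196.0/23


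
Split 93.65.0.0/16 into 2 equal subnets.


New prefix = 16 + 1 = 17
Each subnet has 32768 addresses
  93.65.0.0/17
  93.65.128.0/17
Subnets: 93.65.0.0/17, 93.65.128.0/17


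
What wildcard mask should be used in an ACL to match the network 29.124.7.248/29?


Subnet mask: 255.255.255.248
Wildcard = 255.255.255.255 - subnet mask
255 - 255 = 0
255 - 255 = 0
255 - 255 = 0
255 - 248 = 7
Wildcard: 0.0.0.7


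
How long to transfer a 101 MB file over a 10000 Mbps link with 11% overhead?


Effective throughput = 10000 * (1 - 11/100) = 8900 Mbps
File size in Mb = 101 * 8 = 808 Mb
Time = 808 / 8900
Time = 0.0908 seconds


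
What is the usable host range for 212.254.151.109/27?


Network: 212.254.151.96
Broadcast: 212.254.151.127
First usable = network + 1
Last usable = broadcast - 1
Range: 212.254.151.97 to 212.254.151.126


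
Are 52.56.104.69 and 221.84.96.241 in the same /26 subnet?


Mask: 255.255.255.192
52.56.104.69 AND mask = 52.56.104.64
221.84.96.241 AND mask = 221.84.96.192
No, different subnets (52.56.104.64 vs 221.84.96.192)


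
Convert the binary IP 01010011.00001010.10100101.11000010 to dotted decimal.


01010011 = 83
00001010 = 10
10100101 = 165
11000010 = 194
IP: 83.10.165.194


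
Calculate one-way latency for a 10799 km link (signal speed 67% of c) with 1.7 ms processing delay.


Speed = 0.67 * 3e5 km/s = 201000 km/s
Propagation delay = 10799 / 201000 = 0.0537 s = 53.7264 ms
Processing delay = 1.7 ms
Total one-way latency = 55.4264 ms


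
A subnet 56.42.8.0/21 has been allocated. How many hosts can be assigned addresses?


Host bits = 32 - 21 = 11
Total addresses = 2^11 = 2048
Usable = total - 2 (network and broadcast)
Usable hosts: 2046


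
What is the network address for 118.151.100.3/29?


IP:   01110110.10010111.01100100.00000011
Mask: 11111111.11111111.11111111.11111000
AND operation:
Net:  01110110.10010111.01100100.00000000
Network: 118.151.100.0/29


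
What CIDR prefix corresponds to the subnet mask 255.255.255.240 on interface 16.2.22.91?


Binary: 11111111.11111111.11111111.11110000
Count leading 1s
Prefix: /28


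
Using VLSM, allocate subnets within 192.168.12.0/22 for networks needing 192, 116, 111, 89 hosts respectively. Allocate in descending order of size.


192 hosts -> /24 (254 usable): 192.168.12.0/24
116 hosts -> /25 (126 usable): 192.168.13.0/25
111 hosts -> /25 (126 usable): 192.168.13.128/25
89 hosts -> /25 (126 usable): 192.168.14.0/25
Allocation: 192.168.12.0/24 (192 hosts, 254 usable); 192.168.13.0/25 (116 hosts, 126 usable); 192.168.13.128/25 (111 hosts, 126 usable); 192.168.14.0/25 (89 hosts, 126 usable)


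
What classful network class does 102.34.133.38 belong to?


First octet: 102
Binary: 01100110
0xxxxxxx -> Class A (1-126)
Class A, default mask 255.0.0.0 (/8)


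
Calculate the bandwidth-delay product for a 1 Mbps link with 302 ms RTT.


BDP = bandwidth * RTT
= 1 Mbps * 302 ms
= 1 * 1e6 * 302 / 1000 bits
= 302000 bits
= 37750 bytes
= 36.8652 KB
BDP = 302000 bits (37750 bytes)


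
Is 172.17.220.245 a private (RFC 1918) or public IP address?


RFC 1918 private ranges:
  10.0.0.0/8 (10.0.0.0 - 10.255.255.255)
  172.16.0.0/12 (172.16.0.0 - 172.31.255.255)
  192.168.0.0/16 (192.168.0.0 - 192.168.255.255)
Private (in 172.16.0.0/12)


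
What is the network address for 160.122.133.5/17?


IP:   10100000.01111010.10000101.00000101
Mask: 11111111.11111111.10000000.00000000
AND operation:
Net:  10100000.01111010.10000000.00000000
Network: 160.122.128.0/17


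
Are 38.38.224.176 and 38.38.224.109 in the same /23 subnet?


Mask: 255.255.254.0
38.38.224.176 AND mask = 38.38.224.0
38.38.224.109 AND mask = 38.38.224.0
Yes, same subnet (38.38.224.0)


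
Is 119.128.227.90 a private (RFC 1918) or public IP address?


RFC 1918 private ranges:
  10.0.0.0/8 (10.0.0.0 - 10.255.255.255)
  172.16.0.0/12 (172.16.0.0 - 172.31.255.255)
  192.168.0.0/16 (192.168.0.0 - 192.168.255.255)
Public (not in any RFC 1918 range)


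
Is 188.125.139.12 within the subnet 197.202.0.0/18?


Subnet network: 197.202.0.0
Test IP AND mask: 188.125.128.0
No, 188.125.139.12 is not in 197.202.0.0/18


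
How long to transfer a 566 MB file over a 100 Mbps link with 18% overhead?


Effective throughput = 100 * (1 - 18/100) = 82 Mbps
File size in Mb = 566 * 8 = 4528 Mb
Time = 4528 / 82
Time = 55.2195 seconds


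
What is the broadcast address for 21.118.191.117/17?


Network: 21.118.128.0/17
Host bits = 15
Set all host bits to 1:
Broadcast: 21.118.255.255


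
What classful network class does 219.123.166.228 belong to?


First octet: 219
Binary: 11011011
110xxxxx -> Class C (192-223)
Class C, default mask 255.255.255.0 (/24)


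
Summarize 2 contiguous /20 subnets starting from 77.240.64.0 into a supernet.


Original prefix: /20
Number of subnets: 2 = 2^1
New prefix = 20 - 1 = 19
Supernet: 77.240.64.0/19


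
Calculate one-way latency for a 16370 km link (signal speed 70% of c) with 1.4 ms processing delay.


Speed = 0.7 * 3e5 km/s = 210000 km/s
Propagation delay = 16370 / 210000 = 0.078 s = 77.9524 ms
Processing delay = 1.4 ms
Total one-way latency = 79.3524 ms


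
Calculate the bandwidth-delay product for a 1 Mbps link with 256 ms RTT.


BDP = bandwidth * RTT
= 1 Mbps * 256 ms
= 1 * 1e6 * 256 / 1000 bits
= 256000 bits
= 32000 bytes
= 31.25 KB
BDP = 256000 bits (32000 bytes)


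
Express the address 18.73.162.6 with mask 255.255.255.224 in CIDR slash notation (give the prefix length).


Binary: 11111111.11111111.11111111.11100000
Count leading 1s
Prefix: /27


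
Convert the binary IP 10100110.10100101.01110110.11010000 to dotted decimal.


10100110 = 166
10100101 = 165
01110110 = 118
11010000 = 208
IP: 166.165.118.208


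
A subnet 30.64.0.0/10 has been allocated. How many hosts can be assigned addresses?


Host bits = 32 - 10 = 22
Total addresses = 2^22 = 4194304
Usable = total - 2 (network and broadcast)
Usable hosts: 4194302


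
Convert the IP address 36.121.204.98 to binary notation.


36 = 00100100
121 = 01111001
204 = 11001100
98 = 01100010
Binary: 00100100.01111001.11001100.01100010


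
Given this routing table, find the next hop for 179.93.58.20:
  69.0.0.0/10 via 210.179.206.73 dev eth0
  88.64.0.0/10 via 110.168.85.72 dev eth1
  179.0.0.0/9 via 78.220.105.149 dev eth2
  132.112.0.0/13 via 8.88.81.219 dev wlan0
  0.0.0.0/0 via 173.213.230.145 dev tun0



Longest prefix match for 179.93.58.20:
  /10 69.0.0.0: no
  /10 88.64.0.0: no
  /9 179.0.0.0: MATCH
  /13 132.112.0.0: no
  /0 0.0.0.0: MATCH
Selected: next-hop 78.220.105.149 via eth2 (matched /9)


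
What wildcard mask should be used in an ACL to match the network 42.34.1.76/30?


Subnet mask: 255.255.255.252
Wildcard = 255.255.255.255 - subnet mask
255 - 255 = 0
255 - 255 = 0
255 - 255 = 0
255 - 252 = 3
Wildcard: 0.0.0.3


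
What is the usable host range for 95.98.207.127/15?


Network: 95.98.0.0
Broadcast: 95.99.255.255
First usable = network + 1
Last usable = broadcast - 1
Range: 95.98.0.1 to 95.99.255.254


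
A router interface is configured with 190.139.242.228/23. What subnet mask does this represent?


/23 means 23 network bits, 9 host bits
Binary: 11111111111111111111111000000000
Mask: 255.255.254.0


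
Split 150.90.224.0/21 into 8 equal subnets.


New prefix = 21 + 3 = 24
Each subnet has 256 addresses
  150.90.224.0/24
  150.90.225.0/24
  150.90.226.0/24
  150.90.227.0/24
  150.90.228.0/24
  150.90.229.0/24
  150.90.230.0/24
  150.90.231.0/24
Subnets: 150.90.224.0/24, 150.90.225.0/24, 150.90.226.0/24, 150.90.227.0/24, 150.90.228.0/24, 150.90.229.0/24, 150.90.230.0/24, 150.90.231.0/24


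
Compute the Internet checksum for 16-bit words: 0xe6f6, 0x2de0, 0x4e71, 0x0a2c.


Sum all words (with carry folding):
+ 0xe6f6 = 0xe6f6
+ 0x2de0 = 0x14d7
+ 0x4e71 = 0x6348
+ 0x0a2c = 0x6d74
One's complement: ~0x6d74
Checksum = 0x928b


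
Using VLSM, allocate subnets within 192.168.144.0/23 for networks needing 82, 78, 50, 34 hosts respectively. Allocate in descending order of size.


82 hosts -> /25 (126 usable): 192.168.144.0/25
78 hosts -> /25 (126 usable): 192.168.144.128/25
50 hosts -> /26 (62 usable): 192.168.145.0/26
34 hosts -> /26 (62 usable): 192.168.145.64/26
Allocation: 192.168.144.0/25 (82 hosts, 126 usable); 192.168.144.128/25 (78 hosts, 126 usable); 192.168.145.0/26 (50 hosts, 62 usable); 192.168.145.64/26 (34 hosts, 62 usable)


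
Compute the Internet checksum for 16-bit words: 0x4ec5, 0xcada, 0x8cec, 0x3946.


Sum all words (with carry folding):
+ 0x4ec5 = 0x4ec5
+ 0xcada = 0x19a0
+ 0x8cec = 0xa68c
+ 0x3946 = 0xdfd2
One's complement: ~0xdfd2
Checksum = 0x202d


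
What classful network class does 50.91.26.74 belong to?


First octet: 50
Binary: 00110010
0xxxxxxx -> Class A (1-126)
Class A, default mask 255.0.0.0 (/8)


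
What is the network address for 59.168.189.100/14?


IP:   00111011.10101000.10111101.01100100
Mask: 11111111.11111100.00000000.00000000
AND operation:
Net:  00111011.10101000.00000000.00000000
Network: 59.168.0.0/14


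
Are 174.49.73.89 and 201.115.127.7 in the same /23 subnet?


Mask: 255.255.254.0
174.49.73.89 AND mask = 174.49.72.0
201.115.127.7 AND mask = 201.115.126.0
No, different subnets (174.49.72.0 vs 201.115.126.0)


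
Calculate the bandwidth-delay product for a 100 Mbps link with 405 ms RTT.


BDP = bandwidth * RTT
= 100 Mbps * 405 ms
= 100 * 1e6 * 405 / 1000 bits
= 40500000 bits
= 5062500 bytes
= 4943.8477 KB
BDP = 40500000 bits (5062500 bytes)


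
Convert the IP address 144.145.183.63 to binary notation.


144 = 10010000
145 = 10010001
183 = 10110111
63 = 00111111
Binary: 10010000.10010001.10110111.00111111


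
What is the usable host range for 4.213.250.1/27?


Network: 4.213.250.0
Broadcast: 4.213.250.31
First usable = network + 1
Last usable = broadcast - 1
Range: 4.213.250.1 to 4.213.250.30


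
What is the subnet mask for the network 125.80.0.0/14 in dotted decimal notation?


/14 means 14 network bits, 18 host bits
Binary: 11111111111111000000000000000000
Mask: 255.252.0.0


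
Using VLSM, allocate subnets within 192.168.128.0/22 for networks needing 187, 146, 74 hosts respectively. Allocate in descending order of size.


187 hosts -> /24 (254 usable): 192.168.128.0/24
146 hosts -> /24 (254 usable): 192.168.129.0/24
74 hosts -> /25 (126 usable): 192.168.130.0/25
Allocation: 192.168.128.0/24 (187 hosts, 254 usable); 192.168.129.0/24 (146 hosts, 254 usable); 192.168.130.0/25 (74 hosts, 126 usable)


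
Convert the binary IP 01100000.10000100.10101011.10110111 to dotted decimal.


01100000 = 96
10000100 = 132
10101011 = 171
10110111 = 183
IP: 96.132.171.183


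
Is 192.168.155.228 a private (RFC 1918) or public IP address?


RFC 1918 private ranges:
  10.0.0.0/8 (10.0.0.0 - 10.255.255.255)
  172.16.0.0/12 (172.16.0.0 - 172.31.255.255)
  192.168.0.0/16 (192.168.0.0 - 192.168.255.255)
Private (in 192.168.0.0/16)


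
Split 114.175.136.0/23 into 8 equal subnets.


New prefix = 23 + 3 = 26
Each subnet has 64 addresses
  114.175.136.0/26
  114.175.136.64/26
  114.175.136.128/26
  114.175.136.192/26
  114.175.137.0/26
  114.175.137.64/26
  114.175.137.128/26
  114.175.137.192/26
Subnets: 114.175.136.0/26, 114.175.136.64/26, 114.175.136.128/26, 114.175.136.192/26, 114.175.137.0/26, 114.175.137.64/26, 114.175.137.128/26, 114.175.137.192/26


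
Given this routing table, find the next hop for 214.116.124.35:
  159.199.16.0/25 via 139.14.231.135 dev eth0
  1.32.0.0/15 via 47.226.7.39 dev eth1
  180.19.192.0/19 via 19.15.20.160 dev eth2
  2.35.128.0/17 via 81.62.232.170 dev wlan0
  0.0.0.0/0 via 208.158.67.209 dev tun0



Longest prefix match for 214.116.124.35:
  /25 159.199.16.0: no
  /15 1.32.0.0: no
  /19 180.19.192.0: no
  /17 2.35.128.0: no
  /0 0.0.0.0: MATCH
Selected: next-hop 208.158.67.209 via tun0 (matched /0)


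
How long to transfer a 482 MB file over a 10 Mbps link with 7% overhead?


Effective throughput = 10 * (1 - 7/100) = 9.3 Mbps
File size in Mb = 482 * 8 = 3856 Mb
Time = 3856 / 9.3
Time = 414.6237 seconds


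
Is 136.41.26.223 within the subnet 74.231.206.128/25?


Subnet network: 74.231.206.128
Test IP AND mask: 136.41.26.128
No, 136.41.26.223 is not in 74.231.206.128/25


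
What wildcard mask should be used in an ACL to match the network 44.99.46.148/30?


Subnet mask: 255.255.255.252
Wildcard = 255.255.255.255 - subnet mask
255 - 255 = 0
255 - 255 = 0
255 - 255 = 0
255 - 252 = 3
Wildcard: 0.0.0.3


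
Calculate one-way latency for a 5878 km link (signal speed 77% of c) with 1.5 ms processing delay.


Speed = 0.77 * 3e5 km/s = 231000 km/s
Propagation delay = 5878 / 231000 = 0.0254 s = 25.4459 ms
Processing delay = 1.5 ms
Total one-way latency = 26.9459 ms


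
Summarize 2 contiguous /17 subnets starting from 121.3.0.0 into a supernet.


Original prefix: /17
Number of subnets: 2 = 2^1
New prefix = 17 - 1 = 16
Supernet: 121.3.0.0/16


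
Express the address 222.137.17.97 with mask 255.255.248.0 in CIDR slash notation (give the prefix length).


Binary: 11111111.11111111.11111000.00000000
Count leading 1s
Prefix: /21


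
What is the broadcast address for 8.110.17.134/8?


Network: 8.0.0.0/8
Host bits = 24
Set all host bits to 1:
Broadcast: 8.255.255.255


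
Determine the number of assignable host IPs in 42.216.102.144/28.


Host bits = 32 - 28 = 4
Total addresses = 2^4 = 16
Usable = total - 2 (network and broadcast)
Usable hosts: 14


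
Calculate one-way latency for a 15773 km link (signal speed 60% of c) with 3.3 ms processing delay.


Speed = 0.6 * 3e5 km/s = 180000 km/s
Propagation delay = 15773 / 180000 = 0.0876 s = 87.6278 ms
Processing delay = 3.3 ms
Total one-way latency = 90.9278 ms


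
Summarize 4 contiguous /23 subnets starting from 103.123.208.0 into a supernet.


Original prefix: /23
Number of subnets: 4 = 2^2
New prefix = 23 - 2 = 21
Supernet: 103.123.208.0/21


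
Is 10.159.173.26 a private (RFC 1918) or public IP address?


RFC 1918 private ranges:
  10.0.0.0/8 (10.0.0.0 - 10.255.255.255)
  172.16.0.0/12 (172.16.0.0 - 172.31.255.255)
  192.168.0.0/16 (192.168.0.0 - 192.168.255.255)
Private (in 10.0.0.0/8)


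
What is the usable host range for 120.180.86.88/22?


Network: 120.180.84.0
Broadcast: 120.180.87.255
First usable = network + 1
Last usable = broadcast - 1
Range: 120.180.84.1 to 120.180.87.254


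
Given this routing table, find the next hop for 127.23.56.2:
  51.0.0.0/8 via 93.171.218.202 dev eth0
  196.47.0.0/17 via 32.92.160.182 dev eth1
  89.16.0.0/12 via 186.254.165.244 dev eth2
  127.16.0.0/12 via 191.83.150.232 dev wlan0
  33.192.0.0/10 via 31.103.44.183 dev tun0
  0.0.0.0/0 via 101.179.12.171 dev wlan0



Longest prefix match for 127.23.56.2:
  /8 51.0.0.0: no
  /17 196.47.0.0: no
  /12 89.16.0.0: no
  /12 127.16.0.0: MATCH
  /10 33.192.0.0: no
  /0 0.0.0.0: MATCH
Selected: next-hop 191.83.150.232 via wlan0 (matched /12)


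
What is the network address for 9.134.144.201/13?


IP:   00001001.10000110.10010000.11001001
Mask: 11111111.11111000.00000000.00000000
AND operation:
Net:  00001001.10000000.00000000.00000000
Network: 9.128.0.0/13


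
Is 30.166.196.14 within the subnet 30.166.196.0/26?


Subnet network: 30.166.196.0
Test IP AND mask: 30.166.196.0
Yes, 30.166.196.14 is in 30.166.196.0/26


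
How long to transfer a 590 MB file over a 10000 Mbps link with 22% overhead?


Effective throughput = 10000 * (1 - 22/100) = 7800 Mbps
File size in Mb = 590 * 8 = 4720 Mb
Time = 4720 / 7800
Time = 0.6051 seconds


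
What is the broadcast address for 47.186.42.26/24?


Network: 47.186.42.0/24
Host bits = 8
Set all host bits to 1:
Broadcast: 47.186.42.255


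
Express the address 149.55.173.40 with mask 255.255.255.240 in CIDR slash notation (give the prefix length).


Binary: 11111111.11111111.11111111.11110000
Count leading 1s
Prefix: /28


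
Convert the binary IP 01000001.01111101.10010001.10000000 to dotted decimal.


01000001 = 65
01111101 = 125
10010001 = 145
10000000 = 128
IP: 65.125.145.128


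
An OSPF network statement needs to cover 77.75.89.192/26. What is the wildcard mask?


Subnet mask: 255.255.255.192
Wildcard = 255.255.255.255 - subnet mask
255 - 255 = 0
255 - 255 = 0
255 - 255 = 0
255 - 192 = 63
Wildcard: 0.0.0.63


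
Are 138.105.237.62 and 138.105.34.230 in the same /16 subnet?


Mask: 255.255.0.0
138.105.237.62 AND mask = 138.105.0.0
138.105.34.230 AND mask = 138.105.0.0
Yes, same subnet (138.105.0.0)


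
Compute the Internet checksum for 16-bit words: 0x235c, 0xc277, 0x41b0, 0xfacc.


Sum all words (with carry folding):
+ 0x235c = 0x235c
+ 0xc277 = 0xe5d3
+ 0x41b0 = 0x2784
+ 0xfacc = 0x2251
One's complement: ~0x2251
Checksum = 0xddae


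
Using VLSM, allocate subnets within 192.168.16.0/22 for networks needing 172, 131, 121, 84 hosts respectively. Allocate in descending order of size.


172 hosts -> /24 (254 usable): 192.168.16.0/24
131 hosts -> /24 (254 usable): 192.168.17.0/24
121 hosts -> /25 (126 usable): 192.168.18.0/25
84 hosts -> /25 (126 usable): 192.168.18.128/25
Allocation: 192.168.16.0/24 (172 hosts, 254 usable); 192.168.17.0/24 (131 hosts, 254 usable); 192.168.18.0/25 (121 hosts, 126 usable); 192.168.18.128/25 (84 hosts, 126 usable)


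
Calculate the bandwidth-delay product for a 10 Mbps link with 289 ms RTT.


BDP = bandwidth * RTT
= 10 Mbps * 289 ms
= 10 * 1e6 * 289 / 1000 bits
= 2890000 bits
= 361250 bytes
= 352.7832 KB
BDP = 2890000 bits (361250 bytes)


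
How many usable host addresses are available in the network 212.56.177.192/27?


Host bits = 32 - 27 = 5
Total addresses = 2^5 = 32
Usable = total - 2 (network and broadcast)
Usable hosts: 30


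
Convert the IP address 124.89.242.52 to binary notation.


124 = 01111100
89 = 01011001
242 = 11110010
52 = 00110100
Binary: 01111100.01011001.11110010.00110100


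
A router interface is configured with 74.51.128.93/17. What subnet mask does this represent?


/17 means 17 network bits, 15 host bits
Binary: 11111111111111111000000000000000
Mask: 255.255.128.0


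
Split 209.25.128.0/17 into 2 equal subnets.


New prefix = 17 + 1 = 18
Each subnet has 16384 addresses
  209.25.128.0/18
  209.25.192.0/18
Subnets: 209.25.128.0/18, 209.25.192.0/18


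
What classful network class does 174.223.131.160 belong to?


First octet: 174
Binary: 10101110
10xxxxxx -> Class B (128-191)
Class B, default mask 255.255.0.0 (/16)


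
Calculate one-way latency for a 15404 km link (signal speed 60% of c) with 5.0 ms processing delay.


Speed = 0.6 * 3e5 km/s = 180000 km/s
Propagation delay = 15404 / 180000 = 0.0856 s = 85.5778 ms
Processing delay = 5.0 ms
Total one-way latency = 90.5778 ms


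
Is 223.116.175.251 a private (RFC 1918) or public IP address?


RFC 1918 private ranges:
  10.0.0.0/8 (10.0.0.0 - 10.255.255.255)
  172.16.0.0/12 (172.16.0.0 - 172.31.255.255)
  192.168.0.0/16 (192.168.0.0 - 192.168.255.255)
Public (not in any RFC 1918 range)


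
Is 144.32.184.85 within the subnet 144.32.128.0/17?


Subnet network: 144.32.128.0
Test IP AND mask: 144.32.128.0
Yes, 144.32.184.85 is in 144.32.128.0/17
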